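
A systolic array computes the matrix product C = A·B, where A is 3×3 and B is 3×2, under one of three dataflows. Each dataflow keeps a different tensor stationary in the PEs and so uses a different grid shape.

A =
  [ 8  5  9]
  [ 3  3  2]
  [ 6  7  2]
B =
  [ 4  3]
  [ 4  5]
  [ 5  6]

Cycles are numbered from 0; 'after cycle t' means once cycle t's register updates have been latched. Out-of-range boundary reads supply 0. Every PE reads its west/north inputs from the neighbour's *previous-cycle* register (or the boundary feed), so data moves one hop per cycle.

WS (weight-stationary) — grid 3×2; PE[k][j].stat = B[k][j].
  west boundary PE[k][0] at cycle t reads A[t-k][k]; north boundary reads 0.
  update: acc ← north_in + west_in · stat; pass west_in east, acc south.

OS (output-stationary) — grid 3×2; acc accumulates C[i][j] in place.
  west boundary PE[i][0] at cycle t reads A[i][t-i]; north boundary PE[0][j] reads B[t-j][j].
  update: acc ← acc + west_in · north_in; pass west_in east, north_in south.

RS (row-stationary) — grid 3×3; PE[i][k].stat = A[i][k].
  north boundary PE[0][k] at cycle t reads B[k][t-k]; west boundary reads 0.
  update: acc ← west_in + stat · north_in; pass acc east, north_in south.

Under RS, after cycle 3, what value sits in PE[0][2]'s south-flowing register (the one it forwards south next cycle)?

RS on a 3×3 grid — tracing PE[0][2] and its feeders:
  step 0 · PE0,1: acc=0; fwd→0 fwd↓0
  step 0 · PE0,2: acc=0; fwd→0 fwd↓0
  step 1 · PE0,1: acc=52; fwd→52 fwd↓4
  step 1 · PE0,2: acc=0; fwd→0 fwd↓0
  step 2 · PE0,1: acc=49; fwd→49 fwd↓5
  step 2 · PE0,2: acc=97; fwd→97 fwd↓5
  step 3 · PE0,1: acc=0; fwd→0 fwd↓0
  step 3 · PE0,2: acc=103; fwd→103 fwd↓6

register = 6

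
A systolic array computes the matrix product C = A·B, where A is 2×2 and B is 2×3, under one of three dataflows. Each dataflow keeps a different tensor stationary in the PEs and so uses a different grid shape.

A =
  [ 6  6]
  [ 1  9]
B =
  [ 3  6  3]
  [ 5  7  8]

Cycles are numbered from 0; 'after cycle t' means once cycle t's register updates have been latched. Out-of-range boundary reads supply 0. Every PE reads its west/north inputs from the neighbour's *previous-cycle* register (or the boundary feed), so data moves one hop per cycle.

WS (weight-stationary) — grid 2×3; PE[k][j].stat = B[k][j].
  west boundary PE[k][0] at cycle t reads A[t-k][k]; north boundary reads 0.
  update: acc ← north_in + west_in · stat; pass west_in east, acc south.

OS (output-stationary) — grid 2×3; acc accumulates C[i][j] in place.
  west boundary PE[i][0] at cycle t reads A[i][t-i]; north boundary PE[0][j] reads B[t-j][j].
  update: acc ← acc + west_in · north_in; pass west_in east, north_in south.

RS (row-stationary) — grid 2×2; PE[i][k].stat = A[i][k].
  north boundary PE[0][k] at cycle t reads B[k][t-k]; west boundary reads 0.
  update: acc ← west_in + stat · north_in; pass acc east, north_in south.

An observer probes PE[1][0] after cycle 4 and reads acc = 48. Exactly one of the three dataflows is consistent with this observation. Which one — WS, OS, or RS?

dataflow = OS

WS (2×3 grid), PE[1][0]:
  cycle 0: PE[1][0] → acc 0, east 0, south 0
  cycle 1: PE[1][0] → acc 48, east 6, south 48
  cycle 2: PE[1][0] → acc 48, east 9, south 48
  cycle 3: PE[1][0] → acc 0, east 0, south 0
  cycle 4: PE[1][0] → acc 0, east 0, south 0
OS (2×3 grid), PE[1][0]:
  cycle 0: PE[1][0] → acc 0, east 0, south 0
  cycle 1: PE[1][0] → acc 3, east 1, south 3
  cycle 2: PE[1][0] → acc 48, east 9, south 5
  cycle 3: PE[1][0] → acc 48, east 0, south 0
  cycle 4: PE[1][0] → acc 48, east 0, south 0
RS (2×2 grid), PE[1][0]:
  cycle 0: PE[1][0] → acc 0, east 0, south 0
  cycle 1: PE[1][0] → acc 3, east 3, south 3
  cycle 2: PE[1][0] → acc 6, east 6, south 6
  cycle 3: PE[1][0] → acc 3, east 3, south 3
  cycle 4: PE[1][0] → acc 0, east 0, south 0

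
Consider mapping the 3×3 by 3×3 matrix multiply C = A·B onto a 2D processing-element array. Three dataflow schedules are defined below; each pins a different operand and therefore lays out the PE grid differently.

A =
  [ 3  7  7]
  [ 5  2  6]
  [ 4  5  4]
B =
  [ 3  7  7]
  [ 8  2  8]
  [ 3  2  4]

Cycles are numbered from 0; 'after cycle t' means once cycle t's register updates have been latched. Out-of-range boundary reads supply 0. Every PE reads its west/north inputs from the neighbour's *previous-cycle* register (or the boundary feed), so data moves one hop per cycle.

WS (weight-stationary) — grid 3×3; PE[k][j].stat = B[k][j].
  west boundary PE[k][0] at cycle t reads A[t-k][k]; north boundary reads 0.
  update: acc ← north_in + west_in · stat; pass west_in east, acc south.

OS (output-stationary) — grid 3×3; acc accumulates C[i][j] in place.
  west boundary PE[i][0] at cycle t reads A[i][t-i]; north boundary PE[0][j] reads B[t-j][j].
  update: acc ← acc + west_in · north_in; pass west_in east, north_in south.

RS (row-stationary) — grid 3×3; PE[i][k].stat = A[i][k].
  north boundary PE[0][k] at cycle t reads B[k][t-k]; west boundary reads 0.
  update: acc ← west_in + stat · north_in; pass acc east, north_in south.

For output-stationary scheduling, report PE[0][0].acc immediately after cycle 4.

PE[0][0].acc = 86

OS (3×3). Following PE[0][0] plus its west/north inputs:
  step 0 · PE0,0: acc=9; fwd→3 fwd↓3
  step 1 · PE0,0: acc=65; fwd→7 fwd↓8
  step 2 · PE0,0: acc=86; fwd→7 fwd↓3
  step 3 · PE0,0: acc=86; fwd→0 fwd↓0
  step 4 · PE0,0: acc=86; fwd→0 fwd↓0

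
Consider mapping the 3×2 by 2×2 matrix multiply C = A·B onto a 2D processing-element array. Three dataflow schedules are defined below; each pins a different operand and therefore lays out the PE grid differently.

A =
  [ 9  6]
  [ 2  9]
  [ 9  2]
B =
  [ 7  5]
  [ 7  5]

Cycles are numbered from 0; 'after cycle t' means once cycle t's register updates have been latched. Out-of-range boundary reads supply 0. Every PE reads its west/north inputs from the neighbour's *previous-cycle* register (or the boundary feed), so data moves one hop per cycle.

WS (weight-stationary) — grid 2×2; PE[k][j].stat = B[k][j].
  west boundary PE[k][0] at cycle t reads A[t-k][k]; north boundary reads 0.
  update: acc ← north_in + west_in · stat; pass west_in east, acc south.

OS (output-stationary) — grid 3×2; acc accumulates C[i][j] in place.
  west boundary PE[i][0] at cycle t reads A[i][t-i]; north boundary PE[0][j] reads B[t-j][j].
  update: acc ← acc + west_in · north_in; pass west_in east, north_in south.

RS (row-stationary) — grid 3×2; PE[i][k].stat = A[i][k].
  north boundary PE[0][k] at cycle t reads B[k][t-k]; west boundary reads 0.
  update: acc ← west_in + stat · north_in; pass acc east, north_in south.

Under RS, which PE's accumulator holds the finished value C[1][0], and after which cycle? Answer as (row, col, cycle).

RS: C[1][0] accumulates in PE[1][1]:
  after 0 — PE[1][1] acc=0, pass-E 0, pass-S 0
  after 1 — PE[1][1] acc=0, pass-E 0, pass-S 0
  after 2 — PE[1][1] acc=77, pass-E 77, pass-S 7

(row, col, cycle) = (1, 1, 2)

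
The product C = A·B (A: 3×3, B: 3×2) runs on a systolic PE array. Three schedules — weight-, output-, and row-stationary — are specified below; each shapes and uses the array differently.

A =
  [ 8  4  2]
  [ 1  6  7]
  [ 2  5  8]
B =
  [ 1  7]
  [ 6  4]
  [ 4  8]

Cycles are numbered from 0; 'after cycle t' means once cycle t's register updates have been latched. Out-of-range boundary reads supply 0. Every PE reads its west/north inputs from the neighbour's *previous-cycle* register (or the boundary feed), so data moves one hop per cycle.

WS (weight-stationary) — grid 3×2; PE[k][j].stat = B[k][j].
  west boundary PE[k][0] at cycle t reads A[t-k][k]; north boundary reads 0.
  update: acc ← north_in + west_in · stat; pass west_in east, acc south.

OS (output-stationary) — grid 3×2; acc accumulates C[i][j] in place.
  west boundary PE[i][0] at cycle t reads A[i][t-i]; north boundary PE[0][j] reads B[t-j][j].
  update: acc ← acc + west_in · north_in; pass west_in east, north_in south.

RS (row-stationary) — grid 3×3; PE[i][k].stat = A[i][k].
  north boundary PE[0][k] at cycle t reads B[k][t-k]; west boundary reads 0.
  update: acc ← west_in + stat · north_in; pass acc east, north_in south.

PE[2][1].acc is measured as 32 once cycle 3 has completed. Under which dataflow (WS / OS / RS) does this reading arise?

dataflow = RS

WS (3×2 grid), PE[2][1]:
  step 0 · PE2,1: acc=0; fwd→0 fwd↓0
  step 1 · PE2,1: acc=0; fwd→0 fwd↓0
  step 2 · PE2,1: acc=0; fwd→0 fwd↓0
  step 3 · PE2,1: acc=88; fwd→2 fwd↓88
OS (3×2 grid), PE[2][1]:
  step 0 · PE2,1: acc=0; fwd→0 fwd↓0
  step 1 · PE2,1: acc=0; fwd→0 fwd↓0
  step 2 · PE2,1: acc=0; fwd→0 fwd↓0
  step 3 · PE2,1: acc=14; fwd→2 fwd↓7
RS (3×3 grid), PE[2][1]:
  step 0 · PE2,1: acc=0; fwd→0 fwd↓0
  step 1 · PE2,1: acc=0; fwd→0 fwd↓0
  step 2 · PE2,1: acc=0; fwd→0 fwd↓0
  step 3 · PE2,1: acc=32; fwd→32 fwd↓6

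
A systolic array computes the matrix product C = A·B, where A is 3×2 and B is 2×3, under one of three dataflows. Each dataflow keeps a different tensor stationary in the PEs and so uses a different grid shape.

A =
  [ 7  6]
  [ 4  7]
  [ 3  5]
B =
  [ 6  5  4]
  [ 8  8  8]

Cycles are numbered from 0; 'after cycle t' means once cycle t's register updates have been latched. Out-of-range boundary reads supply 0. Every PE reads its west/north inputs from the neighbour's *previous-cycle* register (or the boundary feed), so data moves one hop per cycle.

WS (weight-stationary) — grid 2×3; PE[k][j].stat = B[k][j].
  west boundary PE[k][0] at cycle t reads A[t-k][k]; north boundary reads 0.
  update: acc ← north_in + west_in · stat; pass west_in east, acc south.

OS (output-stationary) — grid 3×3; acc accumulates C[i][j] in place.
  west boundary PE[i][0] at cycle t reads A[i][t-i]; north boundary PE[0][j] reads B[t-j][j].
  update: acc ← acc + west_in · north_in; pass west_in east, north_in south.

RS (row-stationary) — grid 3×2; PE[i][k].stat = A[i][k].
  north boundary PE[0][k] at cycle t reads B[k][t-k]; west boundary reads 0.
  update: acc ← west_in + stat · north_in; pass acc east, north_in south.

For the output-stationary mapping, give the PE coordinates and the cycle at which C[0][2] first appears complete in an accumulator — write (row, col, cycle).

(row, col, cycle) = (0, 2, 3)

OS — PE[0][2] is where C[0][2] collects:
  c0 r0c2: 0 / 0 / 0
  c1 r0c2: 0 / 0 / 0
  c2 r0c2: 28 / 7 / 4
  c3 r0c2: 76 / 6 / 8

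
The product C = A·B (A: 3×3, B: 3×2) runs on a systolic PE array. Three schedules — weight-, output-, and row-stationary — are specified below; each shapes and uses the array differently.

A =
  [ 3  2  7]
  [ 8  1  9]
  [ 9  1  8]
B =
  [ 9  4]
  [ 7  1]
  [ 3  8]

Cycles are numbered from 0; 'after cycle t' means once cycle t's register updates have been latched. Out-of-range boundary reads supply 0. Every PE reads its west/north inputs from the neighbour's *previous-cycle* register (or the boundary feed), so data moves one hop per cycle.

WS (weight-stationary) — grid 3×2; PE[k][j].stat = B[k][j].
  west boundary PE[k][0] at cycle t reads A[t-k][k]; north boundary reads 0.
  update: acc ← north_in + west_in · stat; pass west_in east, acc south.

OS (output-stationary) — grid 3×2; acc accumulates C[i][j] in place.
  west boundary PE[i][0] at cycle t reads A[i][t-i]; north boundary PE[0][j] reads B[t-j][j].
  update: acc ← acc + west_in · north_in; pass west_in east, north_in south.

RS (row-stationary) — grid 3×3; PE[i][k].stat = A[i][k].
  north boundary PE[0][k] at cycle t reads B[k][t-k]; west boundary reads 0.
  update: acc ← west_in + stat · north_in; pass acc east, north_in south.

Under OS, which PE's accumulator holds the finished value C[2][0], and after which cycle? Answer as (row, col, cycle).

OS — PE[2][0] is where C[2][0] collects:
  c0 r2c0: 0 / 0 / 0
  c1 r2c0: 0 / 0 / 0
  c2 r2c0: 81 / 9 / 9
  c3 r2c0: 88 / 1 / 7
  c4 r2c0: 112 / 8 / 3

(row, col, cycle) = (2, 0, 4)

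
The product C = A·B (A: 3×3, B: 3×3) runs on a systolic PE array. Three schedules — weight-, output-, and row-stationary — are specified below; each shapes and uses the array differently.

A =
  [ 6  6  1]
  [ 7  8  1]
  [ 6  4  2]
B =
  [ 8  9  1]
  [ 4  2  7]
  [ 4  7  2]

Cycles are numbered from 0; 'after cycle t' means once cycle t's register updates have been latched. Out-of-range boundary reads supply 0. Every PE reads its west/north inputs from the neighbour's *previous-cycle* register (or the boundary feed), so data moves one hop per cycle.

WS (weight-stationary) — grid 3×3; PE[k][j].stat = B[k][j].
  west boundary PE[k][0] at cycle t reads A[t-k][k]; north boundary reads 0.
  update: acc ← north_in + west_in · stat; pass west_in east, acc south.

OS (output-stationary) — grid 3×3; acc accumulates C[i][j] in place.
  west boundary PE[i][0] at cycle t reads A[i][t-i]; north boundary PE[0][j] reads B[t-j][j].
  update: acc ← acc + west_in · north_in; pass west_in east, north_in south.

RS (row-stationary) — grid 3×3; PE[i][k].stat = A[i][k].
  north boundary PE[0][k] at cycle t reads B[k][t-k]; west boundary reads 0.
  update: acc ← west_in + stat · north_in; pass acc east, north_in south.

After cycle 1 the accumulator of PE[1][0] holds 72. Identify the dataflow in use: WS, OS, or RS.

dataflow = WS

Under WS (3×3), PE[1][0]:
  0: (1,0).acc=0  regs=<0,0>
  1: (1,0).acc=72  regs=<6,72>
Under OS (3×3), PE[1][0]:
  0: (1,0).acc=0  regs=<0,0>
  1: (1,0).acc=56  regs=<7,8>
Under RS (3×3), PE[1][0]:
  0: (1,0).acc=0  regs=<0,0>
  1: (1,0).acc=56  regs=<56,8>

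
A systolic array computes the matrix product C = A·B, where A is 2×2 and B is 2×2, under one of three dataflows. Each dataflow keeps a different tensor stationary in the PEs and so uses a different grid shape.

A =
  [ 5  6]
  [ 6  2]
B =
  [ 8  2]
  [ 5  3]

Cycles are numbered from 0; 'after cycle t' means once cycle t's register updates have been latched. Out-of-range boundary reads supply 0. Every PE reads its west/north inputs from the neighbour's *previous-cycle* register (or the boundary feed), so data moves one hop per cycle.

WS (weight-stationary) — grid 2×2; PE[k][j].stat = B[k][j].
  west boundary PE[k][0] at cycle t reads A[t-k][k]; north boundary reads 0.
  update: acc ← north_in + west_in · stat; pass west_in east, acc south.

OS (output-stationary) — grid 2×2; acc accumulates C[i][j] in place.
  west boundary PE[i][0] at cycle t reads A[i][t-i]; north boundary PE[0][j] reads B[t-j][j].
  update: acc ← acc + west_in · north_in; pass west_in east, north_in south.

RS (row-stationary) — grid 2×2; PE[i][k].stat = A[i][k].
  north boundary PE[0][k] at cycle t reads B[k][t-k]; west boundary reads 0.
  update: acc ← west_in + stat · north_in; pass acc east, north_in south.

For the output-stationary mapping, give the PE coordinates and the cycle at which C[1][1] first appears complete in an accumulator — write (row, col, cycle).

(row, col, cycle) = (1, 1, 3)

OS: C[1][1] accumulates in PE[1][1]:
  @0  [1,1]  acc 0  |  →0  ↓0
  @1  [1,1]  acc 0  |  →0  ↓0
  @2  [1,1]  acc 12  |  →6  ↓2
  @3  [1,1]  acc 18  |  →2  ↓3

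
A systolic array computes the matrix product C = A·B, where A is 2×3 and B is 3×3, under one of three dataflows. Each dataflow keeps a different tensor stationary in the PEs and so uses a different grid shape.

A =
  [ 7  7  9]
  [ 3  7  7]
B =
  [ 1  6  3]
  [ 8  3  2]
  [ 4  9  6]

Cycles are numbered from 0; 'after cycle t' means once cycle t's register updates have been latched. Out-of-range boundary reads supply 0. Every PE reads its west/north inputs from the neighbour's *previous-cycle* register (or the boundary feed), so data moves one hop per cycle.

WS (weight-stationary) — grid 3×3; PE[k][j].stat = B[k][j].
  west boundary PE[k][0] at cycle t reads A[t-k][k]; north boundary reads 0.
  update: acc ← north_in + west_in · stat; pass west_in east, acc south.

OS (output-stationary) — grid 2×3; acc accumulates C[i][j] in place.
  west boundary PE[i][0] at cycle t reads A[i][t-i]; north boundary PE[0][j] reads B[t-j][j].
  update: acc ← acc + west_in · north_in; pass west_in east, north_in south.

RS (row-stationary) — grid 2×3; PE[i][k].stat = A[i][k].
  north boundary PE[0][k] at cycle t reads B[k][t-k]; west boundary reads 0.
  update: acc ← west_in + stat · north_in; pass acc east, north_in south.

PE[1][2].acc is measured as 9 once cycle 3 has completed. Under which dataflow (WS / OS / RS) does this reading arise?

WS (3×3 grid), PE[1][2]:
  [0] (1,2) acc=0 (h:0 v:0)
  [1] (1,2) acc=0 (h:0 v:0)
  [2] (1,2) acc=0 (h:0 v:0)
  [3] (1,2) acc=35 (h:7 v:35)
OS (2×3 grid), PE[1][2]:
  [0] (1,2) acc=0 (h:0 v:0)
  [1] (1,2) acc=0 (h:0 v:0)
  [2] (1,2) acc=0 (h:0 v:0)
  [3] (1,2) acc=9 (h:3 v:3)
RS (2×3 grid), PE[1][2]:
  [0] (1,2) acc=0 (h:0 v:0)
  [1] (1,2) acc=0 (h:0 v:0)
  [2] (1,2) acc=0 (h:0 v:0)
  [3] (1,2) acc=87 (h:87 v:4)

dataflow = OS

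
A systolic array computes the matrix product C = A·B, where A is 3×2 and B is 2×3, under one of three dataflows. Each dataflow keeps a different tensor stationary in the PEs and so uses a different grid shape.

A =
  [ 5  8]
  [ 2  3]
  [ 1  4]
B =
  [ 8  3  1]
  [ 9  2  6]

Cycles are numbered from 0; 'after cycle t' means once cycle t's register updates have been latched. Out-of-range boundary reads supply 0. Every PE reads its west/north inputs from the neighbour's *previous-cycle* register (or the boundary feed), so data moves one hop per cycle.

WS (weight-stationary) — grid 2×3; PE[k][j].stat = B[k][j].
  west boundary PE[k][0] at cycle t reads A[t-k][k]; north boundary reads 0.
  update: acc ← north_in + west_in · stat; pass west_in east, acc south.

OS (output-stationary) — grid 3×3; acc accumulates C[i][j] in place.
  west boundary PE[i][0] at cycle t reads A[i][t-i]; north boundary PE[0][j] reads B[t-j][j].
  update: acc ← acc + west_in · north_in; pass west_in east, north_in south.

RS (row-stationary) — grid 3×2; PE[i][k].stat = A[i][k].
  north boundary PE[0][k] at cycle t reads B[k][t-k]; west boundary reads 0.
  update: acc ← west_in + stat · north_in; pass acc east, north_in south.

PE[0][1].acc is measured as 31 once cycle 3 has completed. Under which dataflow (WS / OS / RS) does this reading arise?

dataflow = OS

WS (2×3 grid), PE[0][1]:
  step 0 · PE0,1: acc=0; fwd→0 fwd↓0
  step 1 · PE0,1: acc=15; fwd→5 fwd↓15
  step 2 · PE0,1: acc=6; fwd→2 fwd↓6
  step 3 · PE0,1: acc=3; fwd→1 fwd↓3
OS (3×3 grid), PE[0][1]:
  step 0 · PE0,1: acc=0; fwd→0 fwd↓0
  step 1 · PE0,1: acc=15; fwd→5 fwd↓3
  step 2 · PE0,1: acc=31; fwd→8 fwd↓2
  step 3 · PE0,1: acc=31; fwd→0 fwd↓0
RS (3×2 grid), PE[0][1]:
  step 0 · PE0,1: acc=0; fwd→0 fwd↓0
  step 1 · PE0,1: acc=112; fwd→112 fwd↓9
  step 2 · PE0,1: acc=31; fwd→31 fwd↓2
  step 3 · PE0,1: acc=53; fwd→53 fwd↓6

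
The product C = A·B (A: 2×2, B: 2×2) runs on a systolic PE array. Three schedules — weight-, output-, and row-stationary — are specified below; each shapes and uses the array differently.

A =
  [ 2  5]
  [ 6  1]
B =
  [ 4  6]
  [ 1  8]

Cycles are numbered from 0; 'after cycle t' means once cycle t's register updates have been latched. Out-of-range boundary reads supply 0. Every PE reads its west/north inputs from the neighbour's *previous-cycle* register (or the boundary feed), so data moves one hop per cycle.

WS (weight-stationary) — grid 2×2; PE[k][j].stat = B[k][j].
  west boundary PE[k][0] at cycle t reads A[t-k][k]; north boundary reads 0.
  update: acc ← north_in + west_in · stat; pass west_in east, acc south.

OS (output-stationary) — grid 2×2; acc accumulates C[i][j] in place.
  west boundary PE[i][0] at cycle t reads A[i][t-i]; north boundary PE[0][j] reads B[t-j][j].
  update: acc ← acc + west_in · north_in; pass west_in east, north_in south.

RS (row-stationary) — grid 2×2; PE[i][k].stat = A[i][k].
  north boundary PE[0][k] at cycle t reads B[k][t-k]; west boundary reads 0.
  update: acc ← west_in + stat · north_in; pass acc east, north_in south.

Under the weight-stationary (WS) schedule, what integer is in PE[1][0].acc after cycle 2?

PE[1][0].acc = 25

WS on a 2×2 grid — tracing PE[1][0] and its feeders:
  c0 r0c0: 8 / 2 / 8
  c0 r1c0: 0 / 0 / 0
  c1 r0c0: 24 / 6 / 24
  c1 r1c0: 13 / 5 / 13
  c2 r0c0: 0 / 0 / 0
  c2 r1c0: 25 / 1 / 25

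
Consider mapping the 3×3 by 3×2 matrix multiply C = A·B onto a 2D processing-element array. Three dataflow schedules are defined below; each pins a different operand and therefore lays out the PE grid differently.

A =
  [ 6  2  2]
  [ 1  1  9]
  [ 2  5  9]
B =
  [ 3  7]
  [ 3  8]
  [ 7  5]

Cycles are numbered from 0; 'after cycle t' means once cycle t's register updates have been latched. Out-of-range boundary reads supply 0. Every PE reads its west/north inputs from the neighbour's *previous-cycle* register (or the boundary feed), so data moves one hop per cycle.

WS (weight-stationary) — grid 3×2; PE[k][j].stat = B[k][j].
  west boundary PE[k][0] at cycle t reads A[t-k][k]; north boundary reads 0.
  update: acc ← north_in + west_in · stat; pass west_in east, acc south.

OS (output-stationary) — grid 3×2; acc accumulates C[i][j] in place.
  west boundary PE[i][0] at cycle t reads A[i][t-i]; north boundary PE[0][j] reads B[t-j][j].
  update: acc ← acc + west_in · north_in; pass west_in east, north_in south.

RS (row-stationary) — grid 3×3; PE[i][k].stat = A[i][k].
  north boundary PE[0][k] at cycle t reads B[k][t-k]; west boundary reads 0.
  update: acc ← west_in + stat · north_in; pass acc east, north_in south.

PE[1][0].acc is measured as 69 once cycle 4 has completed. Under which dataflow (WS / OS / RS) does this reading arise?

WS (3×2 grid), PE[1][0]:
  cycle 0: PE[1][0] → acc 0, east 0, south 0
  cycle 1: PE[1][0] → acc 24, east 2, south 24
  cycle 2: PE[1][0] → acc 6, east 1, south 6
  cycle 3: PE[1][0] → acc 21, east 5, south 21
  cycle 4: PE[1][0] → acc 0, east 0, south 0
OS (3×2 grid), PE[1][0]:
  cycle 0: PE[1][0] → acc 0, east 0, south 0
  cycle 1: PE[1][0] → acc 3, east 1, south 3
  cycle 2: PE[1][0] → acc 6, east 1, south 3
  cycle 3: PE[1][0] → acc 69, east 9, south 7
  cycle 4: PE[1][0] → acc 69, east 0, south 0
RS (3×3 grid), PE[1][0]:
  cycle 0: PE[1][0] → acc 0, east 0, south 0
  cycle 1: PE[1][0] → acc 3, east 3, south 3
  cycle 2: PE[1][0] → acc 7, east 7, south 7
  cycle 3: PE[1][0] → acc 0, east 0, south 0
  cycle 4: PE[1][0] → acc 0, east 0, south 0

dataflow = OS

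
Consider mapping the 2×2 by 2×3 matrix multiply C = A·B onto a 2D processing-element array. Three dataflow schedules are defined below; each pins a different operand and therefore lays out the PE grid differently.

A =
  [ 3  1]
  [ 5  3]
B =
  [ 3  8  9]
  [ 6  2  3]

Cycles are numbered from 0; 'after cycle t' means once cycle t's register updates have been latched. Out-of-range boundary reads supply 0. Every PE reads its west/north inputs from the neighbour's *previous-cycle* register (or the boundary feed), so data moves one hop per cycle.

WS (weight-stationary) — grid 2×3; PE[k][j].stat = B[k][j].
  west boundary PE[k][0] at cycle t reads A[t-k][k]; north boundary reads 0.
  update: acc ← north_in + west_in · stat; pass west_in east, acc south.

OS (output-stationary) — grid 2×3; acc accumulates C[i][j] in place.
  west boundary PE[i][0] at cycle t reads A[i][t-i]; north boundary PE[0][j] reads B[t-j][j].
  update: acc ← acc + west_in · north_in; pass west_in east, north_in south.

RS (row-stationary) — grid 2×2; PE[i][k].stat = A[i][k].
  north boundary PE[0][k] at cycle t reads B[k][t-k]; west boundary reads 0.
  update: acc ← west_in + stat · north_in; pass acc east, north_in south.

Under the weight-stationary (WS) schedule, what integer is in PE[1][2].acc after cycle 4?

WS on a 2×3 grid — tracing PE[1][2] and its feeders:
  [0] (0,2) acc=0 (h:0 v:0)
  [0] (1,1) acc=0 (h:0 v:0)
  [0] (1,2) acc=0 (h:0 v:0)
  [1] (0,2) acc=0 (h:0 v:0)
  [1] (1,1) acc=0 (h:0 v:0)
  [1] (1,2) acc=0 (h:0 v:0)
  [2] (0,2) acc=27 (h:3 v:27)
  [2] (1,1) acc=26 (h:1 v:26)
  [2] (1,2) acc=0 (h:0 v:0)
  [3] (0,2) acc=45 (h:5 v:45)
  [3] (1,1) acc=46 (h:3 v:46)
  [3] (1,2) acc=30 (h:1 v:30)
  [4] (0,2) acc=0 (h:0 v:0)
  [4] (1,1) acc=0 (h:0 v:0)
  [4] (1,2) acc=54 (h:3 v:54)

PE[1][2].acc = 54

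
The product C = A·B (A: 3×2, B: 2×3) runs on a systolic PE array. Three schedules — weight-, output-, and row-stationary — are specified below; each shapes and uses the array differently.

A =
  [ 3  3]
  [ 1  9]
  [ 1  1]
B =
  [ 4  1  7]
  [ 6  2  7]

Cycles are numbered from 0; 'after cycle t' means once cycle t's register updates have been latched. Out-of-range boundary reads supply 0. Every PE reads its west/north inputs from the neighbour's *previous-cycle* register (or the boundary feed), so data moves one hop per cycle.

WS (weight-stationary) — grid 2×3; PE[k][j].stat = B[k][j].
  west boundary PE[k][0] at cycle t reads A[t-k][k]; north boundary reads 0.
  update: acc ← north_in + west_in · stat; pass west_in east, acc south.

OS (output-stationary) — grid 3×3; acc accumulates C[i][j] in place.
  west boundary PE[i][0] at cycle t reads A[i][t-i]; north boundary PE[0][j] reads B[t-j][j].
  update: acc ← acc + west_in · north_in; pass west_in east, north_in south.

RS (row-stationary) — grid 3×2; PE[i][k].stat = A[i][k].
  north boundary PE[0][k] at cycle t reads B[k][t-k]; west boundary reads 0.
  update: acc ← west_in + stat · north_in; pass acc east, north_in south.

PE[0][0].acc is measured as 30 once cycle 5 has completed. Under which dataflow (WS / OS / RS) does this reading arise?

dataflow = OS

WS [2×3] PE[0][0] across cycles:
  0: (0,0).acc=12  regs=<3,12>
  1: (0,0).acc=4  regs=<1,4>
  2: (0,0).acc=4  regs=<1,4>
  3: (0,0).acc=0  regs=<0,0>
  4: (0,0).acc=0  regs=<0,0>
  5: (0,0).acc=0  regs=<0,0>
OS [3×3] PE[0][0] across cycles:
  0: (0,0).acc=12  regs=<3,4>
  1: (0,0).acc=30  regs=<3,6>
  2: (0,0).acc=30  regs=<0,0>
  3: (0,0).acc=30  regs=<0,0>
  4: (0,0).acc=30  regs=<0,0>
  5: (0,0).acc=30  regs=<0,0>
RS [3×2] PE[0][0] across cycles:
  0: (0,0).acc=12  regs=<12,4>
  1: (0,0).acc=3  regs=<3,1>
  2: (0,0).acc=21  regs=<21,7>
  3: (0,0).acc=0  regs=<0,0>
  4: (0,0).acc=0  regs=<0,0>
  5: (0,0).acc=0  regs=<0,0>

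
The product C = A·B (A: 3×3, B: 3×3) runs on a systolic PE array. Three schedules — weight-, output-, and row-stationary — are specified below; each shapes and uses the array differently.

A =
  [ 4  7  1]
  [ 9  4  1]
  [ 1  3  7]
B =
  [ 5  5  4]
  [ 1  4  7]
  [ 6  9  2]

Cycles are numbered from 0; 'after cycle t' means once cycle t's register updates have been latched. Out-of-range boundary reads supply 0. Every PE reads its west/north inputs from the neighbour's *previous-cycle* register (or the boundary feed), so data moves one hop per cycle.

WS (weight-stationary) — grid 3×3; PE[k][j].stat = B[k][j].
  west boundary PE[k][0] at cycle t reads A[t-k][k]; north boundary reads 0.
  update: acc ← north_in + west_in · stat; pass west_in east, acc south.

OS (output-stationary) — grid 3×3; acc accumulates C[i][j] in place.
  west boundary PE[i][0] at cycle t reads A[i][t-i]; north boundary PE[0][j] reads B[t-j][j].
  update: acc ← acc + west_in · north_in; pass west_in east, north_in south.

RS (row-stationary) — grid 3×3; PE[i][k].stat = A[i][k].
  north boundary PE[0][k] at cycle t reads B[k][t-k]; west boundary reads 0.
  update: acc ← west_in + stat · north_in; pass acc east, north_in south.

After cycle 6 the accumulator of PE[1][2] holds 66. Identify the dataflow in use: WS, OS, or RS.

dataflow = OS

WS [3×3] PE[1][2] across cycles:
  @0  [1,2]  acc 0  |  →0  ↓0
  @1  [1,2]  acc 0  |  →0  ↓0
  @2  [1,2]  acc 0  |  →0  ↓0
  @3  [1,2]  acc 65  |  →7  ↓65
  @4  [1,2]  acc 64  |  →4  ↓64
  @5  [1,2]  acc 25  |  →3  ↓25
  @6  [1,2]  acc 0  |  →0  ↓0
OS [3×3] PE[1][2] across cycles:
  @0  [1,2]  acc 0  |  →0  ↓0
  @1  [1,2]  acc 0  |  →0  ↓0
  @2  [1,2]  acc 0  |  →0  ↓0
  @3  [1,2]  acc 36  |  →9  ↓4
  @4  [1,2]  acc 64  |  →4  ↓7
  @5  [1,2]  acc 66  |  →1  ↓2
  @6  [1,2]  acc 66  |  →0  ↓0
RS [3×3] PE[1][2] across cycles:
  @0  [1,2]  acc 0  |  →0  ↓0
  @1  [1,2]  acc 0  |  →0  ↓0
  @2  [1,2]  acc 0  |  →0  ↓0
  @3  [1,2]  acc 55  |  →55  ↓6
  @4  [1,2]  acc 70  |  →70  ↓9
  @5  [1,2]  acc 66  |  →66  ↓2
  @6  [1,2]  acc 0  |  →0  ↓0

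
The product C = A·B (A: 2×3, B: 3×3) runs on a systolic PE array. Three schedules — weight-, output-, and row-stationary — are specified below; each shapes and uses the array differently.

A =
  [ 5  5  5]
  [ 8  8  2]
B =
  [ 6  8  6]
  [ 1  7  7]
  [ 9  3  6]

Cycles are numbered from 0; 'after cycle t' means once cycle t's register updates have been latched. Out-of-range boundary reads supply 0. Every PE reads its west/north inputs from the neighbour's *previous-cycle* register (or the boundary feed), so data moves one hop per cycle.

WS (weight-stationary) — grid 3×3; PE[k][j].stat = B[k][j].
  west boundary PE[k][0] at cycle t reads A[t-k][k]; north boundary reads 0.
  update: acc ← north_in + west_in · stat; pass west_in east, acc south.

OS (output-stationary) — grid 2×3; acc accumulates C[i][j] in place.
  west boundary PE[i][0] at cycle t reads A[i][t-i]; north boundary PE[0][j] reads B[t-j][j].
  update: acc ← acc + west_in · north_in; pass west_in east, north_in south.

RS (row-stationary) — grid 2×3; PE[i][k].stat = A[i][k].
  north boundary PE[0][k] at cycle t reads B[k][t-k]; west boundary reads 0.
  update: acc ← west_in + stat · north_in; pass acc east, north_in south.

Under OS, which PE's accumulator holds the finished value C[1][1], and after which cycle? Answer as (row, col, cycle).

OS — PE[1][1] is where C[1][1] collects:
  after 0 — PE[1][1] acc=0, pass-E 0, pass-S 0
  after 1 — PE[1][1] acc=0, pass-E 0, pass-S 0
  after 2 — PE[1][1] acc=64, pass-E 8, pass-S 8
  after 3 — PE[1][1] acc=120, pass-E 8, pass-S 7
  after 4 — PE[1][1] acc=126, pass-E 2, pass-S 3

(row, col, cycle) = (1, 1, 4)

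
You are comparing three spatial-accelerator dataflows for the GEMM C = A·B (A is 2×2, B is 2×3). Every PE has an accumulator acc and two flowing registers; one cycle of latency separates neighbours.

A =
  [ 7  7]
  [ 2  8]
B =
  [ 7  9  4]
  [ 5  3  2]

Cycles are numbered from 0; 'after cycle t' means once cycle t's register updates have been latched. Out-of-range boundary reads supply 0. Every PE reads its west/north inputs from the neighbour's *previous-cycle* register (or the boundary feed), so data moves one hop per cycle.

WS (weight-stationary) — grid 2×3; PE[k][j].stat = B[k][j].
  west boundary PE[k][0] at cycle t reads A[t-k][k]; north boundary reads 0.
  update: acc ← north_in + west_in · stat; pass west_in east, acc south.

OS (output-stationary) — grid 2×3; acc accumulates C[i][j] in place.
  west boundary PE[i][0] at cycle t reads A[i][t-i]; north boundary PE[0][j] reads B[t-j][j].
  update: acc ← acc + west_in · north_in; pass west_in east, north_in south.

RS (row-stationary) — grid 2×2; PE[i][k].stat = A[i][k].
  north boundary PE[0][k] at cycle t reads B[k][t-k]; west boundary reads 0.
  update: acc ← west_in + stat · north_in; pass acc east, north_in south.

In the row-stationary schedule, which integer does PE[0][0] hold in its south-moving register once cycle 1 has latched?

Tracing RS — 2×2 array, target PE[0][0]:
  [0] (0,0) acc=49 (h:49 v:7)
  [1] (0,0) acc=63 (h:63 v:9)

register = 9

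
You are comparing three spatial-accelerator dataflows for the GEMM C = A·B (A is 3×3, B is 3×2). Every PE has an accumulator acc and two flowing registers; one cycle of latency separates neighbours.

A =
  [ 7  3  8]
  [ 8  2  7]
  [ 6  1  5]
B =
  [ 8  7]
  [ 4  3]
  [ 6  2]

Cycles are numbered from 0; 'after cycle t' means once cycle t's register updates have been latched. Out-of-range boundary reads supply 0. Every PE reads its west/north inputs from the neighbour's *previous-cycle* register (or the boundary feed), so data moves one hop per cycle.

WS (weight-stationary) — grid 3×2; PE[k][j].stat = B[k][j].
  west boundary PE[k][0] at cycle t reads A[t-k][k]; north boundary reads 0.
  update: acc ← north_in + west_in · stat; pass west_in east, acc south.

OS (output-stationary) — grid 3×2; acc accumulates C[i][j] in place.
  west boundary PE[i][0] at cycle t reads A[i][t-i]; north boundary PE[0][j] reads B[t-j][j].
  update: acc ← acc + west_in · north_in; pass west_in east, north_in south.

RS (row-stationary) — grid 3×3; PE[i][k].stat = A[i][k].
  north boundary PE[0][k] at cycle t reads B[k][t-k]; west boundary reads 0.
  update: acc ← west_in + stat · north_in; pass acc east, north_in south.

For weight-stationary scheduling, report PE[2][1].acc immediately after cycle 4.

WS on a 3×2 grid — tracing PE[2][1] and its feeders:
  0: (1,1).acc=0  regs=<0,0>
  0: (2,0).acc=0  regs=<0,0>
  0: (2,1).acc=0  regs=<0,0>
  1: (1,1).acc=0  regs=<0,0>
  1: (2,0).acc=0  regs=<0,0>
  1: (2,1).acc=0  regs=<0,0>
  2: (1,1).acc=58  regs=<3,58>
  2: (2,0).acc=116  regs=<8,116>
  2: (2,1).acc=0  regs=<0,0>
  3: (1,1).acc=62  regs=<2,62>
  3: (2,0).acc=114  regs=<7,114>
  3: (2,1).acc=74  regs=<8,74>
  4: (1,1).acc=45  regs=<1,45>
  4: (2,0).acc=82  regs=<5,82>
  4: (2,1).acc=76  regs=<7,76>

PE[2][1].acc = 76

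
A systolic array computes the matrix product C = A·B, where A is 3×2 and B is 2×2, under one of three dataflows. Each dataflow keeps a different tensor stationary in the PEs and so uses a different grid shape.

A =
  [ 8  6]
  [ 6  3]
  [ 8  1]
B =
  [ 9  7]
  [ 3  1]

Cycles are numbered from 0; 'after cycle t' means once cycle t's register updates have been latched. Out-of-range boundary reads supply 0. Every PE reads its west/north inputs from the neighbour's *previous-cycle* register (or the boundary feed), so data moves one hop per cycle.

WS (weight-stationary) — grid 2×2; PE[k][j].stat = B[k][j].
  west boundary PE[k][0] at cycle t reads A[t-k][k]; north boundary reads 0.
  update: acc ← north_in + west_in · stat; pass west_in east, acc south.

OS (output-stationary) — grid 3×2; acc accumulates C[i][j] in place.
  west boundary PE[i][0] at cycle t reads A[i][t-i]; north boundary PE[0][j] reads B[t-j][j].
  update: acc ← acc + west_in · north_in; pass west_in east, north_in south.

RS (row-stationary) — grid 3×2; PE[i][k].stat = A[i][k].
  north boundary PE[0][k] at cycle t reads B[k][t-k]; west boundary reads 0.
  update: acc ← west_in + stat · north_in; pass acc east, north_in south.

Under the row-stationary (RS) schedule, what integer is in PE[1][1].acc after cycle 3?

RS on a 3×2 grid — tracing PE[1][1] and its feeders:
  step 0 · PE0,1: acc=0; fwd→0 fwd↓0
  step 0 · PE1,0: acc=0; fwd→0 fwd↓0
  step 0 · PE1,1: acc=0; fwd→0 fwd↓0
  step 1 · PE0,1: acc=90; fwd→90 fwd↓3
  step 1 · PE1,0: acc=54; fwd→54 fwd↓9
  step 1 · PE1,1: acc=0; fwd→0 fwd↓0
  step 2 · PE0,1: acc=62; fwd→62 fwd↓1
  step 2 · PE1,0: acc=42; fwd→42 fwd↓7
  step 2 · PE1,1: acc=63; fwd→63 fwd↓3
  step 3 · PE0,1: acc=0; fwd→0 fwd↓0
  step 3 · PE1,0: acc=0; fwd→0 fwd↓0
  step 3 · PE1,1: acc=45; fwd→45 fwd↓1

PE[1][1].acc = 45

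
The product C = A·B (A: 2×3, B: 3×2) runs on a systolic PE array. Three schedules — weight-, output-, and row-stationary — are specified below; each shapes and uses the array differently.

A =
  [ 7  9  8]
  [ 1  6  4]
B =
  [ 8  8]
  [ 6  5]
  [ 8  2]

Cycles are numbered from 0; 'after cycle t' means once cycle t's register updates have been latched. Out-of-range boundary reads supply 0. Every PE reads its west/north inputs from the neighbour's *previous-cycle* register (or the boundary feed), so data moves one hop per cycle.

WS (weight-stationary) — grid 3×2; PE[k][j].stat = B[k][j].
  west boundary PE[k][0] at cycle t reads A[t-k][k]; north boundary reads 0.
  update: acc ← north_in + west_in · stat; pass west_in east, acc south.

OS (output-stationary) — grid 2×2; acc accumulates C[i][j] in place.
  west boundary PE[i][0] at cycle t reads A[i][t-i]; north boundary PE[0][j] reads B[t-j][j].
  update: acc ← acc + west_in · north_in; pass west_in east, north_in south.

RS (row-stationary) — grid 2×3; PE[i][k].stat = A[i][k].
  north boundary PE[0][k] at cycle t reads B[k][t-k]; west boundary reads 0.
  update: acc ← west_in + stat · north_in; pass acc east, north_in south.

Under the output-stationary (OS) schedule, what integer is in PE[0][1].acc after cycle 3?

PE[0][1].acc = 117

OS 2×2: PE[0][1] cycle-by-cycle (with neighbour feeds):
  step 0 · PE0,0: acc=56; fwd→7 fwd↓8
  step 0 · PE0,1: acc=0; fwd→0 fwd↓0
  step 1 · PE0,0: acc=110; fwd→9 fwd↓6
  step 1 · PE0,1: acc=56; fwd→7 fwd↓8
  step 2 · PE0,0: acc=174; fwd→8 fwd↓8
  step 2 · PE0,1: acc=101; fwd→9 fwd↓5
  step 3 · PE0,0: acc=174; fwd→0 fwd↓0
  step 3 · PE0,1: acc=117; fwd→8 fwd↓2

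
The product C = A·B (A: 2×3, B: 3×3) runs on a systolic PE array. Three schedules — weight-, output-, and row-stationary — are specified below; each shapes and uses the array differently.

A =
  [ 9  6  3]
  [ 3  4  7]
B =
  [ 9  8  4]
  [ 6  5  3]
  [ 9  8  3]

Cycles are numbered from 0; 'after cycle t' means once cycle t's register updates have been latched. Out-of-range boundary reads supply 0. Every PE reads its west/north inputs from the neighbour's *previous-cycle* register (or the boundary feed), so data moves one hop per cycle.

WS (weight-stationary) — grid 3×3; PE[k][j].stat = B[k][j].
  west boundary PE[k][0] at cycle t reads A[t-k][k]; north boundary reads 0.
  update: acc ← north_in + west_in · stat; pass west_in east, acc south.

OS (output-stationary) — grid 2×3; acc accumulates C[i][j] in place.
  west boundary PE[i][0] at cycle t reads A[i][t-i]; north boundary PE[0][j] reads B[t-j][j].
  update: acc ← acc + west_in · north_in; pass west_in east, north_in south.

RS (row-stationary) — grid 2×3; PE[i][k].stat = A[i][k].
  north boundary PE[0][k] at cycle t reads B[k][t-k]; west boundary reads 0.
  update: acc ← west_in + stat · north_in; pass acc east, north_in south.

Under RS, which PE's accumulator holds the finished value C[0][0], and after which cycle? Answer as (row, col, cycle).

(row, col, cycle) = (0, 2, 2)

RS — PE[0][2] is where C[0][0] collects:
  0: (0,2).acc=0  regs=<0,0>
  1: (0,2).acc=0  regs=<0,0>
  2: (0,2).acc=144  regs=<144,9>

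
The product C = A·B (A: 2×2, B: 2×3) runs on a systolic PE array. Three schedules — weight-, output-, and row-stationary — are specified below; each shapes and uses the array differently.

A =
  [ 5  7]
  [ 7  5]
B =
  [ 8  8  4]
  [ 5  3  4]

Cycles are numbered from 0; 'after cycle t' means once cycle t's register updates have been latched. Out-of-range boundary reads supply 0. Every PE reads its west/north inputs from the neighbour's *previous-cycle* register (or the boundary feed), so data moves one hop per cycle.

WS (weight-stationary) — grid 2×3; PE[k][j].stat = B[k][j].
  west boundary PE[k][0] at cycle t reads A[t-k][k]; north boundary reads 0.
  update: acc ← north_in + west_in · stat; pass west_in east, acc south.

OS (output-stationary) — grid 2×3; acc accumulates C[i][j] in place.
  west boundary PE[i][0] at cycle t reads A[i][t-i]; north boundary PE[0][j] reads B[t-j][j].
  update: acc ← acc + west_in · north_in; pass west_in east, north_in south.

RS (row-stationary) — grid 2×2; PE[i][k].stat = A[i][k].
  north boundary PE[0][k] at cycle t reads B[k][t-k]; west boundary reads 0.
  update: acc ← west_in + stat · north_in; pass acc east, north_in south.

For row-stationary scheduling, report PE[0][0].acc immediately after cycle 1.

PE[0][0].acc = 40

RS 2×2: PE[0][0] cycle-by-cycle (with neighbour feeds):
  c0 r0c0: 40 / 40 / 8
  c1 r0c0: 40 / 40 / 8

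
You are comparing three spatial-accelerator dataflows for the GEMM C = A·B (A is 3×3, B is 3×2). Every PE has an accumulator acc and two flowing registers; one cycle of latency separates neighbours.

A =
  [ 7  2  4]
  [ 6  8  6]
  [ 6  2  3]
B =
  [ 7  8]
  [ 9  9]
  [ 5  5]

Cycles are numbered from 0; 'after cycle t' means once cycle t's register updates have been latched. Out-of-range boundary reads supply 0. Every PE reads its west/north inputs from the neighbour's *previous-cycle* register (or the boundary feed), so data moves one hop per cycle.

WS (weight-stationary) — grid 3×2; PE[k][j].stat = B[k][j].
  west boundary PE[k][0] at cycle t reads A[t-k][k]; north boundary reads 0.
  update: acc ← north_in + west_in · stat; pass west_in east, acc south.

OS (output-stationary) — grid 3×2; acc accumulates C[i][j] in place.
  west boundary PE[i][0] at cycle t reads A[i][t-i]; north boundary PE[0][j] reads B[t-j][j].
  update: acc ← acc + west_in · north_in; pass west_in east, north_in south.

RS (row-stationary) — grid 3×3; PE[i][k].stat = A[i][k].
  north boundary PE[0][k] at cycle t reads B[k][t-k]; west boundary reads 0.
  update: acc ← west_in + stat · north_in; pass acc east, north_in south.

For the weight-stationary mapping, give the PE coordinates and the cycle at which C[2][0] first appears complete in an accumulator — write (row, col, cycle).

(row, col, cycle) = (2, 0, 4)

WS — PE[2][0] is where C[2][0] collects:
  t=0 PE[2][0]: acc=0 h=0 v=0
  t=1 PE[2][0]: acc=0 h=0 v=0
  t=2 PE[2][0]: acc=87 h=4 v=87
  t=3 PE[2][0]: acc=144 h=6 v=144
  t=4 PE[2][0]: acc=75 h=3 v=75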